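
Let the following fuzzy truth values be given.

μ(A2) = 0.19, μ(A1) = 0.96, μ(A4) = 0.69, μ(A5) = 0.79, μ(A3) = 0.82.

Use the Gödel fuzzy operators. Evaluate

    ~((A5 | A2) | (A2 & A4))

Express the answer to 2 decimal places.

A5 | A2 = max(a, b) on (0.79, 0.19) = 0.79
A2 & A4 = min(a, b) on (0.19, 0.69) = 0.19
(A5 | A2) | (A2 & A4) = max(a, b) on (0.79, 0.19) = 0.79
~((A5 | A2) | (A2 & A4)) = 1 − 0.79 = 0.21

0.21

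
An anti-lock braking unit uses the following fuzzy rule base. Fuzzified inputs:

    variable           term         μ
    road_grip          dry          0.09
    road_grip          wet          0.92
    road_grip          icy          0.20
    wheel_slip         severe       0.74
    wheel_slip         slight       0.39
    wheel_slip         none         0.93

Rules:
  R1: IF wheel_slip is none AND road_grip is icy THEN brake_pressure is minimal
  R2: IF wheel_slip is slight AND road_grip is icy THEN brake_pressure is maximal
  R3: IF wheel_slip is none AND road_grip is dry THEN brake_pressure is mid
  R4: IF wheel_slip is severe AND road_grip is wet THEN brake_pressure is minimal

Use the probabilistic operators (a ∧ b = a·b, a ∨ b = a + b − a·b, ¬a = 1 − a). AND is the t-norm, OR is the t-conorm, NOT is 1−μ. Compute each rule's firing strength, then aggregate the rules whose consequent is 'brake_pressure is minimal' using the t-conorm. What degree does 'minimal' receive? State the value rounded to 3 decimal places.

R1: none=0.93, icy=0.20; AND[a·b] → w = 0.1860
R2: slight=0.39, icy=0.20; AND[a·b] → w = 0.0780
R3: none=0.93, dry=0.09; AND[a·b] → w = 0.0837
R4: severe=0.74, wet=0.92; AND[a·b] → w = 0.6808
Rules with consequent 'minimal': {R1, R4} → strengths 0.1860, 0.6808
Aggregate via t-conorm [a + b − a·b]: 0.7402

0.740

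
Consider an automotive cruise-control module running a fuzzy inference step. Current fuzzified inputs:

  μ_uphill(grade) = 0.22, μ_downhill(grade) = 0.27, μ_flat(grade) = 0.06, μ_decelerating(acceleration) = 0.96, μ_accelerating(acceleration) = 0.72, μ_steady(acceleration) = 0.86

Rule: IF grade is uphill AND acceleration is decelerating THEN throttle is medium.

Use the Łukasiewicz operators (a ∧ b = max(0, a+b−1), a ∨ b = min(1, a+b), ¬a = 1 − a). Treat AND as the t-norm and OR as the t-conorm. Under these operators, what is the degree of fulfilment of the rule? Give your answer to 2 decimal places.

firing strength: uphill=0.22, decelerating=0.96; AND[max(0, a+b−1)] → w = 0.18

0.18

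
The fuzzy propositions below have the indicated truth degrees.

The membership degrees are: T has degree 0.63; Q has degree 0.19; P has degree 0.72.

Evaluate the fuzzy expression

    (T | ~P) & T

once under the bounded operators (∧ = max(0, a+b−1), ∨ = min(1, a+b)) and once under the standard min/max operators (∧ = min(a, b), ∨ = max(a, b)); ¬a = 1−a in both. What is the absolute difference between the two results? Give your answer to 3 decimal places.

Under bounded:
  ~P = 1 − 0.72 = 0.28
  T | ~P = min(1, a+b) on (0.63, 0.28) = 0.91
  (T | ~P) & T = max(0, a+b−1) on (0.91, 0.63) = 0.54
  → value = 0.5400
Under standard min/max:
  ~P = 1 − 0.72 = 0.28
  T | ~P = max(a, b) on (0.63, 0.28) = 0.63
  (T | ~P) & T = min(a, b) on (0.63, 0.63) = 0.63
  → value = 0.6300
|0.5400 − 0.6300| = 0.090

0.090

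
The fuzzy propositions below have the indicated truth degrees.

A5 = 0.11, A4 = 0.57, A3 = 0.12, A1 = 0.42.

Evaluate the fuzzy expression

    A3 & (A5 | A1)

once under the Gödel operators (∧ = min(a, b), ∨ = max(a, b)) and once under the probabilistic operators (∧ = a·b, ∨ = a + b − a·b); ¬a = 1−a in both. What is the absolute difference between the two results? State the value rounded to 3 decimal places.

0.062

Under Gödel:
  A5 | A1 = max(a, b) on (0.11, 0.42) = 0.42
  A3 & (A5 | A1) = min(a, b) on (0.12, 0.42) = 0.12
  → value = 0.1200
Under probabilistic:
  A5 | A1 = a + b − a·b on (0.1100, 0.4200) = 0.4838
  A3 & (A5 | A1) = a·b on (0.1200, 0.4838) = 0.0581
  → value = 0.0581
|0.1200 − 0.0581| = 0.062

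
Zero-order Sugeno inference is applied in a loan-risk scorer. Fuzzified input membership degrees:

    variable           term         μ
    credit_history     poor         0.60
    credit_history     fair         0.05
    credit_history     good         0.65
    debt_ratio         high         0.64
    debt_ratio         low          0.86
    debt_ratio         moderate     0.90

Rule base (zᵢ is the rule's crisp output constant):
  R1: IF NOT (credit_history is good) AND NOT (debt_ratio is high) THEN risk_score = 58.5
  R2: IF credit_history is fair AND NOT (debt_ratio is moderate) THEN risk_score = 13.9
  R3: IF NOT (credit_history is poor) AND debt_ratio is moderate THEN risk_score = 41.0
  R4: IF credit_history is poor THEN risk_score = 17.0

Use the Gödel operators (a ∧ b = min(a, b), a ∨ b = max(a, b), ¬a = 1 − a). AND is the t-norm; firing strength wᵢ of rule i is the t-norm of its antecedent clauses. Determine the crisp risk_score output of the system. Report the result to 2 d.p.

34.12

R1 (z=58.5): ¬good=1−0.65=0.35, ¬high=1−0.64=0.36; AND[min(a, b)] → w = 0.35
R2 (z=13.9): fair=0.05, ¬moderate=1−0.90=0.10; AND[min(a, b)] → w = 0.05
R3 (z=41.0): ¬poor=1−0.60=0.40, moderate=0.90; AND[min(a, b)] → w = 0.40
R4 (z=17.0): poor=0.60 → w = 0.60
Weighted average = (0.35·58.5 + 0.05·13.9 + 0.40·41.0 + 0.60·17.0) / (0.35 + 0.05 + 0.40 + 0.60)
  = 47.7700 / 1.4000 = 34.12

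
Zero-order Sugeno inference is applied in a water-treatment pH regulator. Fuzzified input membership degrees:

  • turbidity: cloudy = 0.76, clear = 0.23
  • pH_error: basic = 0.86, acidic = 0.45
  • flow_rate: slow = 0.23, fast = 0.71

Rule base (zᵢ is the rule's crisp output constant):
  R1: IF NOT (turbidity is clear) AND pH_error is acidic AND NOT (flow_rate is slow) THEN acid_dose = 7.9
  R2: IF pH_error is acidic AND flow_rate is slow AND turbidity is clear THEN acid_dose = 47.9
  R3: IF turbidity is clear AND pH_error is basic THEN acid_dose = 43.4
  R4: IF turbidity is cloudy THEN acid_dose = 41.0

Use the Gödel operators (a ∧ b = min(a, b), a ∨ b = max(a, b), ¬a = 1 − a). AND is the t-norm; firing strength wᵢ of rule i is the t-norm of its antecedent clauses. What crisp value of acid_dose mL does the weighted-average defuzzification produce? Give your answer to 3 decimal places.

33.362

R1 (z=7.9): ¬clear=1−0.23=0.77, acidic=0.45, ¬slow=1−0.23=0.77; AND[min(a, b)] → w = 0.45
R2 (z=47.9): acidic=0.45, slow=0.23, clear=0.23; AND[min(a, b)] → w = 0.23
R3 (z=43.4): clear=0.23, basic=0.86; AND[min(a, b)] → w = 0.23
R4 (z=41.0): cloudy=0.76 → w = 0.76
Weighted average = (0.45·7.9 + 0.23·47.9 + 0.23·43.4 + 0.76·41.0) / (0.45 + 0.23 + 0.23 + 0.76)
  = 55.7140 / 1.6700 = 33.362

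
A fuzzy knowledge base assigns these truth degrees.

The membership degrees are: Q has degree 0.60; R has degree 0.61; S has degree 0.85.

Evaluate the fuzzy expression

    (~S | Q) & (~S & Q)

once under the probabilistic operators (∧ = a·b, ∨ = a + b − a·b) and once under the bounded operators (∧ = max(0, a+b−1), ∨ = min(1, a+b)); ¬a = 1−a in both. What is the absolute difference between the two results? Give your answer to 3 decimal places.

Under probabilistic:
  ~S = 1 − 0.8500 = 0.1500
  ~S | Q = a + b − a·b on (0.1500, 0.6000) = 0.6600
  ~S = 1 − 0.8500 = 0.1500
  ~S & Q = a·b on (0.1500, 0.6000) = 0.0900
  (~S | Q) & (~S & Q) = a·b on (0.6600, 0.0900) = 0.0594
  → value = 0.0594
Under bounded:
  ~S = 1 − 0.85 = 0.15
  ~S | Q = min(1, a+b) on (0.15, 0.60) = 0.75
  ~S = 1 − 0.85 = 0.15
  ~S & Q = max(0, a+b−1) on (0.15, 0.60) = 0.00
  (~S | Q) & (~S & Q) = max(0, a+b−1) on (0.75, 0.00) = 0.00
  → value = 0.0000
|0.0594 − 0.0000| = 0.059

0.059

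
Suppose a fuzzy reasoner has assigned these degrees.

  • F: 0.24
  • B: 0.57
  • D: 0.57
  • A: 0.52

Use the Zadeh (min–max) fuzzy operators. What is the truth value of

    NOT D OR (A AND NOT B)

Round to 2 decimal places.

NOT D = 1 − 0.57 = 0.43
NOT B = 1 − 0.57 = 0.43
A AND NOT B = min(a, b) on (0.52, 0.43) = 0.43
NOT D OR (A AND NOT B) = max(a, b) on (0.43, 0.43) = 0.43

0.43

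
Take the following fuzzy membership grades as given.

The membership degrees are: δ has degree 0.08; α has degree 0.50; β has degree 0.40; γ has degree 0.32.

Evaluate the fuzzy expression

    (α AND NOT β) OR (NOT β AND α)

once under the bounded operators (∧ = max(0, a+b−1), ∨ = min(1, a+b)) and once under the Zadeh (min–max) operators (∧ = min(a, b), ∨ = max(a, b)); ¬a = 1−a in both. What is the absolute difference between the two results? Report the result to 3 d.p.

Under bounded:
  NOT β = 1 − 0.40 = 0.60
  α AND NOT β = max(0, a+b−1) on (0.50, 0.60) = 0.10
  NOT β = 1 − 0.40 = 0.60
  NOT β AND α = max(0, a+b−1) on (0.60, 0.50) = 0.10
  (α AND NOT β) OR (NOT β AND α) = min(1, a+b) on (0.10, 0.10) = 0.20
  → value = 0.2000
Under Zadeh (min–max):
  NOT β = 1 − 0.40 = 0.60
  α AND NOT β = min(a, b) on (0.50, 0.60) = 0.50
  NOT β = 1 − 0.40 = 0.60
  NOT β AND α = min(a, b) on (0.60, 0.50) = 0.50
  (α AND NOT β) OR (NOT β AND α) = max(a, b) on (0.50, 0.50) = 0.50
  → value = 0.5000
|0.2000 − 0.5000| = 0.300

0.300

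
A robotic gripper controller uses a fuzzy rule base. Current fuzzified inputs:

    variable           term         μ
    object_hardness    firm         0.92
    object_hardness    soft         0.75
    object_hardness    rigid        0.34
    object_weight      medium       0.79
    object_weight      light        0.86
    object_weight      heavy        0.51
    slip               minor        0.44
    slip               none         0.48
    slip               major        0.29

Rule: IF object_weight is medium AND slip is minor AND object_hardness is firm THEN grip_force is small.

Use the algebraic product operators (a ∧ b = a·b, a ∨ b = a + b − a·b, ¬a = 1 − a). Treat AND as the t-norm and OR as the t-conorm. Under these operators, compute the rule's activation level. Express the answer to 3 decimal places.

0.320

firing strength: medium=0.79, minor=0.44, firm=0.92; AND[a·b] → w = 0.3198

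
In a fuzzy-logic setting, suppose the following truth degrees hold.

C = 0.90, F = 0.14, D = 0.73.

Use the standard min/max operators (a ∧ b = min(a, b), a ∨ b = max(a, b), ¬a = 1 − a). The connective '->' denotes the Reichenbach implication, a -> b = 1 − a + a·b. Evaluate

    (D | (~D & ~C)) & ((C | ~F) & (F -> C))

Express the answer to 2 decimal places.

0.73

~D = 1 − 0.73 = 0.27
~C = 1 − 0.90 = 0.10
~D & ~C = min(a, b) on (0.27, 0.10) = 0.10
D | (~D & ~C) = max(a, b) on (0.73, 0.10) = 0.73
~F = 1 − 0.14 = 0.86
C | ~F = max(a, b) on (0.90, 0.86) = 0.90
F -> C  [Reichenbach: 1 − a + a·b] with a=0.14, b=0.90 → 0.99
(C | ~F) & (F -> C) = min(a, b) on (0.90, 0.99) = 0.90
(D | (~D & ~C)) & ((C | ~F) & (F -> C)) = min(a, b) on (0.73, 0.90) = 0.73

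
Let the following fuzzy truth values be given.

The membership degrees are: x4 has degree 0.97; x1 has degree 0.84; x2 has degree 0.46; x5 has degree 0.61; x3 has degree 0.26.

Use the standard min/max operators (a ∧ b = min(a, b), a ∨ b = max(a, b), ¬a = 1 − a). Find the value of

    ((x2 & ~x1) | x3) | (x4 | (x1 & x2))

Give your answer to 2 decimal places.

~x1 = 1 − 0.84 = 0.16
x2 & ~x1 = min(a, b) on (0.46, 0.16) = 0.16
(x2 & ~x1) | x3 = max(a, b) on (0.16, 0.26) = 0.26
x1 & x2 = min(a, b) on (0.84, 0.46) = 0.46
x4 | (x1 & x2) = max(a, b) on (0.97, 0.46) = 0.97
((x2 & ~x1) | x3) | (x4 | (x1 & x2)) = max(a, b) on (0.26, 0.97) = 0.97

0.97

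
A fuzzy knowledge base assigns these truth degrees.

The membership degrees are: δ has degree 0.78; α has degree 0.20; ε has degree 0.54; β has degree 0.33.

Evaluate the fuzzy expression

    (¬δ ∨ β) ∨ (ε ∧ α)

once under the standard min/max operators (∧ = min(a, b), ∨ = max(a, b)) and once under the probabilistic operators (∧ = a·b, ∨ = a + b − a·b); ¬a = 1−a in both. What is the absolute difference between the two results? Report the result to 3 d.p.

0.204

Under standard min/max:
  ¬δ = 1 − 0.78 = 0.22
  ¬δ ∨ β = max(a, b) on (0.22, 0.33) = 0.33
  ε ∧ α = min(a, b) on (0.54, 0.20) = 0.20
  (¬δ ∨ β) ∨ (ε ∧ α) = max(a, b) on (0.33, 0.20) = 0.33
  → value = 0.3300
Under probabilistic:
  ¬δ = 1 − 0.7800 = 0.2200
  ¬δ ∨ β = a + b − a·b on (0.2200, 0.3300) = 0.4774
  ε ∧ α = a·b on (0.5400, 0.2000) = 0.1080
  (¬δ ∨ β) ∨ (ε ∧ α) = a + b − a·b on (0.4774, 0.1080) = 0.5338
  → value = 0.5338
|0.3300 − 0.5338| = 0.204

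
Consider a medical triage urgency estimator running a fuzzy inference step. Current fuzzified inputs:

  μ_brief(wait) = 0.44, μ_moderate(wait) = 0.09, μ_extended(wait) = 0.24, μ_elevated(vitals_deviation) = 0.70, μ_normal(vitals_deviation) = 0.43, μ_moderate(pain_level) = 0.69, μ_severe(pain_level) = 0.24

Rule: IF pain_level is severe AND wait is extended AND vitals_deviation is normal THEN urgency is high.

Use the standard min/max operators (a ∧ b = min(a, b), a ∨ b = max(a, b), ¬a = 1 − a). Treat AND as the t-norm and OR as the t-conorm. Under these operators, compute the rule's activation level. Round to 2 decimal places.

0.24

firing strength: severe=0.24, extended=0.24, normal=0.43; AND[min(a, b)] → w = 0.24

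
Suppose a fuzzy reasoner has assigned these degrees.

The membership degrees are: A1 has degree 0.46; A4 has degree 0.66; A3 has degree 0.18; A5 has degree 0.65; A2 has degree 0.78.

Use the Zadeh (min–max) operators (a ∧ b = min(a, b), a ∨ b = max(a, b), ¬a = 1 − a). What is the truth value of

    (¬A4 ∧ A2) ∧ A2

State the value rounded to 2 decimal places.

¬A4 = 1 − 0.66 = 0.34
¬A4 ∧ A2 = min(a, b) on (0.34, 0.78) = 0.34
(¬A4 ∧ A2) ∧ A2 = min(a, b) on (0.34, 0.78) = 0.34

0.34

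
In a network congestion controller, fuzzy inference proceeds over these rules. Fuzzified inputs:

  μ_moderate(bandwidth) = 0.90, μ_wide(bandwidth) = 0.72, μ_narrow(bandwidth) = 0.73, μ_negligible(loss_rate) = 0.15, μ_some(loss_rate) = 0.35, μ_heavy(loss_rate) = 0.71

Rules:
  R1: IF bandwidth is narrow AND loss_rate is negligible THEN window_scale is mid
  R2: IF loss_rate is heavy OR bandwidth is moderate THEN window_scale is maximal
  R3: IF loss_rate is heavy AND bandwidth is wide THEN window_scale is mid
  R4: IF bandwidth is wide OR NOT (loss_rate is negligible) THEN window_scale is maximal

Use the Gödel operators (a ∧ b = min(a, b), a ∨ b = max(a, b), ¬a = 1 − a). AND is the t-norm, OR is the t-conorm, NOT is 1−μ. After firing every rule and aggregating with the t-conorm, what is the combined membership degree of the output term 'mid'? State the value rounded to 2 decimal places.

R1: narrow=0.73, negligible=0.15; AND[min(a, b)] → w = 0.15
R2: heavy=0.71, moderate=0.90; OR[max(a, b)] → w = 0.90
R3: heavy=0.71, wide=0.72; AND[min(a, b)] → w = 0.71
R4: wide=0.72, ¬negligible=1−0.15=0.85; OR[max(a, b)] → w = 0.85
Rules with consequent 'mid': {R1, R3} → strengths 0.15, 0.71
Aggregate via t-conorm [max(a, b)]: 0.71

0.71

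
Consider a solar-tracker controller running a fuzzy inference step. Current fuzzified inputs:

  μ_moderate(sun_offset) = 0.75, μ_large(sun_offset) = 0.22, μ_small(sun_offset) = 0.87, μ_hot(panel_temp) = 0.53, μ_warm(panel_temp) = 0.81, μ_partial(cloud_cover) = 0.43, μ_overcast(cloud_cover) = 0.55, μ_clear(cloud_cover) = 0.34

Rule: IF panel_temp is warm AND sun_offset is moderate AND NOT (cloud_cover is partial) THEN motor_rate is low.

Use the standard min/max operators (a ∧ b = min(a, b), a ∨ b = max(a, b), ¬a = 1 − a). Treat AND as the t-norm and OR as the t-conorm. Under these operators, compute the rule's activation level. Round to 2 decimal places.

0.57

firing strength: warm=0.81, moderate=0.75, ¬partial=1−0.43=0.57; AND[min(a, b)] → w = 0.57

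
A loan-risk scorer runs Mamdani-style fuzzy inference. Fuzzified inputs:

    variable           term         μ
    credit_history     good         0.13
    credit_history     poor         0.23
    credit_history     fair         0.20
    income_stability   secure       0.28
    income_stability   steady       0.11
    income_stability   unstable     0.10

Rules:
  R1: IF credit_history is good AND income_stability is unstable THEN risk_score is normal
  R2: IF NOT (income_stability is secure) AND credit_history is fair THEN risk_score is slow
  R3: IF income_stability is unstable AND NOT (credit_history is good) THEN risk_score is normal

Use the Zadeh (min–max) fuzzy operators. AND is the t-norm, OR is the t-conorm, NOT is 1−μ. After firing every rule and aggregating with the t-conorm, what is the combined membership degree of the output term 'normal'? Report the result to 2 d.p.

R1: good=0.13, unstable=0.10; AND[min(a, b)] → w = 0.10
R2: ¬secure=1−0.28=0.72, fair=0.20; AND[min(a, b)] → w = 0.20
R3: unstable=0.10, ¬good=1−0.13=0.87; AND[min(a, b)] → w = 0.10
Rules with consequent 'normal': {R1, R3} → strengths 0.10, 0.10
Aggregate via t-conorm [max(a, b)]: 0.10

0.10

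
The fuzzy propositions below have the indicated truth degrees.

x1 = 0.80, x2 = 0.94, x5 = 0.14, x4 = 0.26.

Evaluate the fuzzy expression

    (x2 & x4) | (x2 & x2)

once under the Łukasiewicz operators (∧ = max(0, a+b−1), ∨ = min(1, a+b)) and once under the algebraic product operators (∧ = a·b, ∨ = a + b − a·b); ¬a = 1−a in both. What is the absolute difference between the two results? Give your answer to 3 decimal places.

Under Łukasiewicz:
  x2 & x4 = max(0, a+b−1) on (0.94, 0.26) = 0.20
  x2 & x2 = max(0, a+b−1) on (0.94, 0.94) = 0.88
  (x2 & x4) | (x2 & x2) = min(1, a+b) on (0.20, 0.88) = 1.00
  → value = 1.0000
Under algebraic product:
  x2 & x4 = a·b on (0.9400, 0.2600) = 0.2444
  x2 & x2 = a·b on (0.9400, 0.9400) = 0.8836
  (x2 & x4) | (x2 & x2) = a + b − a·b on (0.2444, 0.8836) = 0.9120
  → value = 0.9120
|1.0000 − 0.9120| = 0.088

0.088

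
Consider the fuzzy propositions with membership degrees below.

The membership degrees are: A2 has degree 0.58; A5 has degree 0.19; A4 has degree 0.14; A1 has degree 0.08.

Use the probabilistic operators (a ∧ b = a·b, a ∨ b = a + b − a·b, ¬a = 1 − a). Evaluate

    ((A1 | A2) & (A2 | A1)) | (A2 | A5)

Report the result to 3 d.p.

0.788

A1 | A2 = a + b − a·b on (0.0800, 0.5800) = 0.6136
A2 | A1 = a + b − a·b on (0.5800, 0.0800) = 0.6136
(A1 | A2) & (A2 | A1) = a·b on (0.6136, 0.6136) = 0.3765
A2 | A5 = a + b − a·b on (0.5800, 0.1900) = 0.6598
((A1 | A2) & (A2 | A1)) | (A2 | A5) = a + b − a·b on (0.3765, 0.6598) = 0.7879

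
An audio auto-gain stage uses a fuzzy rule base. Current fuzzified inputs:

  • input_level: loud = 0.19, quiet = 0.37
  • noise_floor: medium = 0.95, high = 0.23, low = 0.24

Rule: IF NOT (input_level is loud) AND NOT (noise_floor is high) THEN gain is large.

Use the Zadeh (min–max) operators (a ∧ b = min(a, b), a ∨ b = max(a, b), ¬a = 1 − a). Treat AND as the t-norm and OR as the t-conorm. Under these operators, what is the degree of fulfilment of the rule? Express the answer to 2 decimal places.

0.77

firing strength: ¬loud=1−0.19=0.81, ¬high=1−0.23=0.77; AND[min(a, b)] → w = 0.77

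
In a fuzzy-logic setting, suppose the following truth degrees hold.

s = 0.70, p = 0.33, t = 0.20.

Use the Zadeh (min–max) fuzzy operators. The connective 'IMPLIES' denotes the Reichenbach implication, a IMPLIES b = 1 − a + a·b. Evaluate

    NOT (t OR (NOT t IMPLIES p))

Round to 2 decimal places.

NOT t = 1 − 0.20 = 0.80
NOT t IMPLIES p  [Reichenbach: 1 − a + a·b] with a=0.80, b=0.33 → 0.46
t OR (NOT t IMPLIES p) = max(a, b) on (0.20, 0.46) = 0.46
NOT (t OR (NOT t IMPLIES p)) = 1 − 0.46 = 0.54

0.54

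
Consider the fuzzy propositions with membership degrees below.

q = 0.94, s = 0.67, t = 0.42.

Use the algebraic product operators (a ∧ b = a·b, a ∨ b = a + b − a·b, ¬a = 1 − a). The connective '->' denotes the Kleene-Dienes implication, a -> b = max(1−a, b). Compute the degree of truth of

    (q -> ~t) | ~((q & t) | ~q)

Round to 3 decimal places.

~t = 1 − 0.4200 = 0.5800
q -> ~t  [Kleene-Dienes: max(1−a, b)] with a=0.9400, b=0.5800 → 0.5800
q & t = a·b on (0.9400, 0.4200) = 0.3948
~q = 1 − 0.9400 = 0.0600
(q & t) | ~q = a + b − a·b on (0.3948, 0.0600) = 0.4311
~((q & t) | ~q) = 1 − 0.4311 = 0.5689
(q -> ~t) | ~((q & t) | ~q) = a + b − a·b on (0.5800, 0.5689) = 0.8189

0.819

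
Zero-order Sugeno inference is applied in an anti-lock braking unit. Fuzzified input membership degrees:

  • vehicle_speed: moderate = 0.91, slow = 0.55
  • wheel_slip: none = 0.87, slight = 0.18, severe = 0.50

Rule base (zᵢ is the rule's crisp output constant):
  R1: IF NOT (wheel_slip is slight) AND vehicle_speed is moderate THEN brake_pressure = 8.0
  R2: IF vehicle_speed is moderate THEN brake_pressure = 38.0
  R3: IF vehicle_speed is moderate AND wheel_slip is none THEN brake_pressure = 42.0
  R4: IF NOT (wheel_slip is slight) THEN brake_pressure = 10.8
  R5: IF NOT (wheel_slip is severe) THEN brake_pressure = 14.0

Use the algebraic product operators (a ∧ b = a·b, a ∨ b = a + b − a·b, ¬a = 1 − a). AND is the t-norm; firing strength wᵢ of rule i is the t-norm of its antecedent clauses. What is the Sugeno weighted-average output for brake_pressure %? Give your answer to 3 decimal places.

23.795

R1 (z=8.0): ¬slight=1−0.18=0.82, moderate=0.91; AND[a·b] → w = 0.7462
R2 (z=38.0): moderate=0.91 → w = 0.9100
R3 (z=42.0): moderate=0.91, none=0.87; AND[a·b] → w = 0.7917
R4 (z=10.8): ¬slight=1−0.18=0.82 → w = 0.8200
R5 (z=14.0): ¬severe=1−0.50=0.50 → w = 0.5000
Weighted average = (0.7462·8.0 + 0.9100·38.0 + 0.7917·42.0 + 0.8200·10.8 + 0.5000·14.0) / (0.7462 + 0.9100 + 0.7917 + 0.8200 + 0.5000)
  = 89.6570 / 3.7679 = 23.795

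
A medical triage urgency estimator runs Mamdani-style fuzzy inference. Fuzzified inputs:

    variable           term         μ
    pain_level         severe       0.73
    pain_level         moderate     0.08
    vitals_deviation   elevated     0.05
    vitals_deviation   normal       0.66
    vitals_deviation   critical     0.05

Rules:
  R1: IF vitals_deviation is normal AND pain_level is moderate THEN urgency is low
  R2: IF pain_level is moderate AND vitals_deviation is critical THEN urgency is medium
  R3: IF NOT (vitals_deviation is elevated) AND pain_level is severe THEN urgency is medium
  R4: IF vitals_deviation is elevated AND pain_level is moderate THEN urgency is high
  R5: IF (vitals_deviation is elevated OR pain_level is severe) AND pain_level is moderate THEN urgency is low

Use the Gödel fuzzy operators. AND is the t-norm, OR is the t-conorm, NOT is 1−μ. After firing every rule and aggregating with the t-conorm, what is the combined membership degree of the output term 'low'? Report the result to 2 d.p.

R1: normal=0.66, moderate=0.08; AND[min(a, b)] → w = 0.08
R2: moderate=0.08, critical=0.05; AND[min(a, b)] → w = 0.05
R3: ¬elevated=1−0.05=0.95, severe=0.73; AND[min(a, b)] → w = 0.73
R4: elevated=0.05, moderate=0.08; AND[min(a, b)] → w = 0.05
R5: (elevated=0.05 OR severe=0.73) = 0.73; AND[min(a, b)] with moderate=0.08 → w = 0.08
Rules with consequent 'low': {R1, R5} → strengths 0.08, 0.08
Aggregate via t-conorm [max(a, b)]: 0.08

0.08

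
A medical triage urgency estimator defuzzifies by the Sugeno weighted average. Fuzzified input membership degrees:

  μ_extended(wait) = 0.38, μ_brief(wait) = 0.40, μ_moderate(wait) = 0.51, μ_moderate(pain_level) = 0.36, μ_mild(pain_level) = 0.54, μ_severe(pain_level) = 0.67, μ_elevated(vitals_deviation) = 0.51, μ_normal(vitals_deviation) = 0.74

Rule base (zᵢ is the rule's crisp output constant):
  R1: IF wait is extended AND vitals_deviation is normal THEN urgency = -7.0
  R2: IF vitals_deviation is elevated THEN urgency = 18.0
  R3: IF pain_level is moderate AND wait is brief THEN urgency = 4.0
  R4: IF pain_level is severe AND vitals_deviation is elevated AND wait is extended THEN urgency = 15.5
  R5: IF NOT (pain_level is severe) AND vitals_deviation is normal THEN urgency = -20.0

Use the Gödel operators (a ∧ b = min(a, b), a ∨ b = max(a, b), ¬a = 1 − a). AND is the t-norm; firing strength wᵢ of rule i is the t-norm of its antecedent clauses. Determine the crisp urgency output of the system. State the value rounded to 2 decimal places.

R1 (z=-7.0): extended=0.38, normal=0.74; AND[min(a, b)] → w = 0.38
R2 (z=18.0): elevated=0.51 → w = 0.51
R3 (z=4.0): moderate=0.36, brief=0.40; AND[min(a, b)] → w = 0.36
R4 (z=15.5): severe=0.67, elevated=0.51, extended=0.38; AND[min(a, b)] → w = 0.38
R5 (z=-20.0): ¬severe=1−0.67=0.33, normal=0.74; AND[min(a, b)] → w = 0.33
Weighted average = (0.38·-7.0 + 0.51·18.0 + 0.36·4.0 + 0.38·15.5 + 0.33·-20.0) / (0.38 + 0.51 + 0.36 + 0.38 + 0.33)
  = 7.2500 / 1.9600 = 3.70

3.70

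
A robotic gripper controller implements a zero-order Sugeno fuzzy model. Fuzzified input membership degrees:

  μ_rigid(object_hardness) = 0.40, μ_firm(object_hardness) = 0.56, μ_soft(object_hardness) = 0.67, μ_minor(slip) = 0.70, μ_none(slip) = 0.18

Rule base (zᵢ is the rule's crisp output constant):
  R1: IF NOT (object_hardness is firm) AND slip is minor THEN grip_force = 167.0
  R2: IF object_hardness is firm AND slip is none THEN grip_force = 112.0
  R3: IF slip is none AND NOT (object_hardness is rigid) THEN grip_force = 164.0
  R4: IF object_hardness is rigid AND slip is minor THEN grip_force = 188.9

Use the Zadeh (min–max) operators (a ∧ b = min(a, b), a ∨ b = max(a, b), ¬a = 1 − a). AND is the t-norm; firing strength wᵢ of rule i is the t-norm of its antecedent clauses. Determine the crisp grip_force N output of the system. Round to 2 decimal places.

R1 (z=167.0): ¬firm=1−0.56=0.44, minor=0.70; AND[min(a, b)] → w = 0.44
R2 (z=112.0): firm=0.56, none=0.18; AND[min(a, b)] → w = 0.18
R3 (z=164.0): none=0.18, ¬rigid=1−0.40=0.60; AND[min(a, b)] → w = 0.18
R4 (z=188.9): rigid=0.40, minor=0.70; AND[min(a, b)] → w = 0.40
Weighted average = (0.44·167.0 + 0.18·112.0 + 0.18·164.0 + 0.40·188.9) / (0.44 + 0.18 + 0.18 + 0.40)
  = 198.7200 / 1.2000 = 165.60

165.60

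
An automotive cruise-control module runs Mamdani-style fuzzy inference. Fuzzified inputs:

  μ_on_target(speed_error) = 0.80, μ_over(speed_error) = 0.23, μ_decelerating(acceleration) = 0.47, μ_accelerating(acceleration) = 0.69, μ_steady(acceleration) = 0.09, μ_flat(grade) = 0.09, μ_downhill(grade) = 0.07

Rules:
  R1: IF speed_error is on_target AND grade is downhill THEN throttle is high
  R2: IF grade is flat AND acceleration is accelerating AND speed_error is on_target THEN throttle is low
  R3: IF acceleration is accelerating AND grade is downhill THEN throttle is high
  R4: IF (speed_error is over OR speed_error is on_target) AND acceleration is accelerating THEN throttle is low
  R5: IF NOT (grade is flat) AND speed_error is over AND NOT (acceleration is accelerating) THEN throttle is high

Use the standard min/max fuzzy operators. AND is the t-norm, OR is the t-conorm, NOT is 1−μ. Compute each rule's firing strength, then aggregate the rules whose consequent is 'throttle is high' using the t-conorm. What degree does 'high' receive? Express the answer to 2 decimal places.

R1: on_target=0.80, downhill=0.07; AND[min(a, b)] → w = 0.07
R2: flat=0.09, accelerating=0.69, on_target=0.80; AND[min(a, b)] → w = 0.09
R3: accelerating=0.69, downhill=0.07; AND[min(a, b)] → w = 0.07
R4: (over=0.23 OR on_target=0.80) = 0.80; AND[min(a, b)] with accelerating=0.69 → w = 0.69
R5: ¬flat=1−0.09=0.91, over=0.23, ¬accelerating=1−0.69=0.31; AND[min(a, b)] → w = 0.23
Rules with consequent 'high': {R1, R3, R5} → strengths 0.07, 0.07, 0.23
Aggregate via t-conorm [max(a, b)]: 0.23

0.23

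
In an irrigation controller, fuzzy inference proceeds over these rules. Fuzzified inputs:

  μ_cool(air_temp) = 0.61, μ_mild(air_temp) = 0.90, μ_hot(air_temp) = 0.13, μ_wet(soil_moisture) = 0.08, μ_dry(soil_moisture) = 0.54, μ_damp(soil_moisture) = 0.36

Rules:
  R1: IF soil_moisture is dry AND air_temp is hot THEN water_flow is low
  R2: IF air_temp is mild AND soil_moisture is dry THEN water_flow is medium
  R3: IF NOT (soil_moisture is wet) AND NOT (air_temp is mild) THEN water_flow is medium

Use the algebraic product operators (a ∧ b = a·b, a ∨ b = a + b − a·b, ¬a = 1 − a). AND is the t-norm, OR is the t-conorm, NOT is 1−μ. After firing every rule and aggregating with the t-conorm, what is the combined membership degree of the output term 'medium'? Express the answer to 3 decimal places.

0.533

R1: dry=0.54, hot=0.13; AND[a·b] → w = 0.0702
R2: mild=0.90, dry=0.54; AND[a·b] → w = 0.4860
R3: ¬wet=1−0.08=0.92, ¬mild=1−0.90=0.10; AND[a·b] → w = 0.0920
Rules with consequent 'medium': {R2, R3} → strengths 0.4860, 0.0920
Aggregate via t-conorm [a + b − a·b]: 0.5333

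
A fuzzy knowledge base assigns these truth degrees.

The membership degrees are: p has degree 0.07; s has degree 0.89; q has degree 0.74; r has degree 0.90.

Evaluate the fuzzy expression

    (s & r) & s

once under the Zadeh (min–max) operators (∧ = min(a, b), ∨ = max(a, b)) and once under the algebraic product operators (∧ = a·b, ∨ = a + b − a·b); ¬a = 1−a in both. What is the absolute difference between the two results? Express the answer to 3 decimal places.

0.177

Under Zadeh (min–max):
  s & r = min(a, b) on (0.89, 0.90) = 0.89
  (s & r) & s = min(a, b) on (0.89, 0.89) = 0.89
  → value = 0.8900
Under algebraic product:
  s & r = a·b on (0.8900, 0.9000) = 0.8010
  (s & r) & s = a·b on (0.8010, 0.8900) = 0.7129
  → value = 0.7129
|0.8900 − 0.7129| = 0.177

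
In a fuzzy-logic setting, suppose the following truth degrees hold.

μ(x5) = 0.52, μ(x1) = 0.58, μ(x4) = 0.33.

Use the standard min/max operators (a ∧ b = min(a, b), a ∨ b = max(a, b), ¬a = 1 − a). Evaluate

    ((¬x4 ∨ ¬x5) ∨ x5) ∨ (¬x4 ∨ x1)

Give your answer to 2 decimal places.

0.67

¬x4 = 1 − 0.33 = 0.67
¬x5 = 1 − 0.52 = 0.48
¬x4 ∨ ¬x5 = max(a, b) on (0.67, 0.48) = 0.67
(¬x4 ∨ ¬x5) ∨ x5 = max(a, b) on (0.67, 0.52) = 0.67
¬x4 = 1 − 0.33 = 0.67
¬x4 ∨ x1 = max(a, b) on (0.67, 0.58) = 0.67
((¬x4 ∨ ¬x5) ∨ x5) ∨ (¬x4 ∨ x1) = max(a, b) on (0.67, 0.67) = 0.67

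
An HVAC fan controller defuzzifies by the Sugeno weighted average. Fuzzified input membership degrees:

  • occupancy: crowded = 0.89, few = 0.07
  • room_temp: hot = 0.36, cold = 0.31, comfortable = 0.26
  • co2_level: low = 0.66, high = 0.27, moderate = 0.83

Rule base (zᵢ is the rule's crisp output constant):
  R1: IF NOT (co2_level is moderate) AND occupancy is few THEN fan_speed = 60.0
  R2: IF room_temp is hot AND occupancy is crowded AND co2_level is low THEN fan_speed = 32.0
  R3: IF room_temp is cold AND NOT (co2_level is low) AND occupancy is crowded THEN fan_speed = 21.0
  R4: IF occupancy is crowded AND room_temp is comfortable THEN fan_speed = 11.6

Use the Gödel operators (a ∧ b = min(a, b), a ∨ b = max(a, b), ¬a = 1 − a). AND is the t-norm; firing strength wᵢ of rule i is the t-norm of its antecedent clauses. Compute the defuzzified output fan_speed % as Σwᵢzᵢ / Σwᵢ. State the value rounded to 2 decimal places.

25.25

R1 (z=60.0): ¬moderate=1−0.83=0.17, few=0.07; AND[min(a, b)] → w = 0.07
R2 (z=32.0): hot=0.36, crowded=0.89, low=0.66; AND[min(a, b)] → w = 0.36
R3 (z=21.0): cold=0.31, ¬low=1−0.66=0.34, crowded=0.89; AND[min(a, b)] → w = 0.31
R4 (z=11.6): crowded=0.89, comfortable=0.26; AND[min(a, b)] → w = 0.26
Weighted average = (0.07·60.0 + 0.36·32.0 + 0.31·21.0 + 0.26·11.6) / (0.07 + 0.36 + 0.31 + 0.26)
  = 25.2460 / 1.0000 = 25.25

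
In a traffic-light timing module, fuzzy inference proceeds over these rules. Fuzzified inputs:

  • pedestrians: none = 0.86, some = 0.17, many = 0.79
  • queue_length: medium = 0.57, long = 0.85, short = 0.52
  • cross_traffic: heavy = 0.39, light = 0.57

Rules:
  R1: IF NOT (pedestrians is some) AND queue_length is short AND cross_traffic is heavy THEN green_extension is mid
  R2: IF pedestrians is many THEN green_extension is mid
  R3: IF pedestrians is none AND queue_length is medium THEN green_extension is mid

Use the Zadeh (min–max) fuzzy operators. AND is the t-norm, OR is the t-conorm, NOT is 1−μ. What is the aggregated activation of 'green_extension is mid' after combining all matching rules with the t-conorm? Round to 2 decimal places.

0.79

R1: ¬some=1−0.17=0.83, short=0.52, heavy=0.39; AND[min(a, b)] → w = 0.39
R2: many=0.79 → w = 0.79
R3: none=0.86, medium=0.57; AND[min(a, b)] → w = 0.57
Rules with consequent 'mid': {R1, R2, R3} → strengths 0.39, 0.79, 0.57
Aggregate via t-conorm [max(a, b)]: 0.79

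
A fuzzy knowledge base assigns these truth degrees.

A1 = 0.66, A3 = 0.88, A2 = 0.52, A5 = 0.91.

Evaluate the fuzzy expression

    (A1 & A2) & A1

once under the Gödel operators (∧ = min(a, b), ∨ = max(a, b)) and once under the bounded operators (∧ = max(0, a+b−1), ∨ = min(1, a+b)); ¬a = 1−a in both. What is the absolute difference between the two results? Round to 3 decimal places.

Under Gödel:
  A1 & A2 = min(a, b) on (0.66, 0.52) = 0.52
  (A1 & A2) & A1 = min(a, b) on (0.52, 0.66) = 0.52
  → value = 0.5200
Under bounded:
  A1 & A2 = max(0, a+b−1) on (0.66, 0.52) = 0.18
  (A1 & A2) & A1 = max(0, a+b−1) on (0.18, 0.66) = 0.00
  → value = 0.0000
|0.5200 − 0.0000| = 0.520

0.520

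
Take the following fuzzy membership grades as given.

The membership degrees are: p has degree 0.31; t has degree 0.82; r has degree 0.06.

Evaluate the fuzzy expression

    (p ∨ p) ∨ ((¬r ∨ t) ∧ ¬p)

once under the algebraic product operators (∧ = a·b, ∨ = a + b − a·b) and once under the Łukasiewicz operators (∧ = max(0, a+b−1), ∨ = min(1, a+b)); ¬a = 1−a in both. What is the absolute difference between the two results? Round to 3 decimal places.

0.151

Under algebraic product:
  p ∨ p = a + b − a·b on (0.3100, 0.3100) = 0.5239
  ¬r = 1 − 0.0600 = 0.9400
  ¬r ∨ t = a + b − a·b on (0.9400, 0.8200) = 0.9892
  ¬p = 1 − 0.3100 = 0.6900
  (¬r ∨ t) ∧ ¬p = a·b on (0.9892, 0.6900) = 0.6825
  (p ∨ p) ∨ ((¬r ∨ t) ∧ ¬p) = a + b − a·b on (0.5239, 0.6825) = 0.8489
  → value = 0.8489
Under Łukasiewicz:
  p ∨ p = min(1, a+b) on (0.31, 0.31) = 0.62
  ¬r = 1 − 0.06 = 0.94
  ¬r ∨ t = min(1, a+b) on (0.94, 0.82) = 1.00
  ¬p = 1 − 0.31 = 0.69
  (¬r ∨ t) ∧ ¬p = max(0, a+b−1) on (1.00, 0.69) = 0.69
  (p ∨ p) ∨ ((¬r ∨ t) ∧ ¬p) = min(1, a+b) on (0.62, 0.69) = 1.00
  → value = 1.0000
|0.8489 − 1.0000| = 0.151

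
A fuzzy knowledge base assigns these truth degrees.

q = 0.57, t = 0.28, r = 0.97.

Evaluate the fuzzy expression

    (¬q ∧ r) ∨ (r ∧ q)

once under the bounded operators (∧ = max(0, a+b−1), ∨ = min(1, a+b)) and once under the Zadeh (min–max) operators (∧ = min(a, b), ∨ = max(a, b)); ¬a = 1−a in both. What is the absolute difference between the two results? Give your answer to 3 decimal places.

Under bounded:
  ¬q = 1 − 0.57 = 0.43
  ¬q ∧ r = max(0, a+b−1) on (0.43, 0.97) = 0.40
  r ∧ q = max(0, a+b−1) on (0.97, 0.57) = 0.54
  (¬q ∧ r) ∨ (r ∧ q) = min(1, a+b) on (0.40, 0.54) = 0.94
  → value = 0.9400
Under Zadeh (min–max):
  ¬q = 1 − 0.57 = 0.43
  ¬q ∧ r = min(a, b) on (0.43, 0.97) = 0.43
  r ∧ q = min(a, b) on (0.97, 0.57) = 0.57
  (¬q ∧ r) ∨ (r ∧ q) = max(a, b) on (0.43, 0.57) = 0.57
  → value = 0.5700
|0.9400 − 0.5700| = 0.370

0.370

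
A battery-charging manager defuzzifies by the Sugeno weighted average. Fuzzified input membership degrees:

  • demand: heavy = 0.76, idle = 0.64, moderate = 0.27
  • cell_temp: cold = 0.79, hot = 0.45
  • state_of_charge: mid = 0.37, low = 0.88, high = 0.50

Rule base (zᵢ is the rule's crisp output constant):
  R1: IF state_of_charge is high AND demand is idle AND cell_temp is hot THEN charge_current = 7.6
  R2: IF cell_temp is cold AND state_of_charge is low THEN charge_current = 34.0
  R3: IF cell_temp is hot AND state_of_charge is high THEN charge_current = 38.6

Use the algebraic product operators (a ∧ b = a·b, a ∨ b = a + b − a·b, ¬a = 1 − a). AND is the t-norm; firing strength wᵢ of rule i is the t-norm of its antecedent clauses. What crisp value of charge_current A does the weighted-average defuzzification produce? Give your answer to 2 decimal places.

R1 (z=7.6): high=0.50, idle=0.64, hot=0.45; AND[a·b] → w = 0.1440
R2 (z=34.0): cold=0.79, low=0.88; AND[a·b] → w = 0.6952
R3 (z=38.6): hot=0.45, high=0.50; AND[a·b] → w = 0.2250
Weighted average = (0.1440·7.6 + 0.6952·34.0 + 0.2250·38.6) / (0.1440 + 0.6952 + 0.2250)
  = 33.4162 / 1.0642 = 31.40

31.40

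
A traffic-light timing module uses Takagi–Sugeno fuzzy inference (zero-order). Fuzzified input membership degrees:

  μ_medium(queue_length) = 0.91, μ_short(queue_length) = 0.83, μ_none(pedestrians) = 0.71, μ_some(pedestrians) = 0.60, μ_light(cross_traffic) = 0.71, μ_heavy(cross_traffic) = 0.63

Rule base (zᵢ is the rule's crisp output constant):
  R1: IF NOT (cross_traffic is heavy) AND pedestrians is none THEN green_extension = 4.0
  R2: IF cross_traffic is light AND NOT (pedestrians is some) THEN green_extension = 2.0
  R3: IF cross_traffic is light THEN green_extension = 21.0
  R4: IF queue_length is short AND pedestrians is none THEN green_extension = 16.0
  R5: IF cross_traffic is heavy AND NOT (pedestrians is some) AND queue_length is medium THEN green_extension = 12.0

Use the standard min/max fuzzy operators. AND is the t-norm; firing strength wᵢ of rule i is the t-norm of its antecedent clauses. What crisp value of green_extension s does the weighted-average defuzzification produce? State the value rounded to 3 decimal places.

12.876

R1 (z=4.0): ¬heavy=1−0.63=0.37, none=0.71; AND[min(a, b)] → w = 0.37
R2 (z=2.0): light=0.71, ¬some=1−0.60=0.40; AND[min(a, b)] → w = 0.40
R3 (z=21.0): light=0.71 → w = 0.71
R4 (z=16.0): short=0.83, none=0.71; AND[min(a, b)] → w = 0.71
R5 (z=12.0): heavy=0.63, ¬some=1−0.60=0.40, medium=0.91; AND[min(a, b)] → w = 0.40
Weighted average = (0.37·4.0 + 0.40·2.0 + 0.71·21.0 + 0.71·16.0 + 0.40·12.0) / (0.37 + 0.40 + 0.71 + 0.71 + 0.40)
  = 33.3500 / 2.5900 = 12.876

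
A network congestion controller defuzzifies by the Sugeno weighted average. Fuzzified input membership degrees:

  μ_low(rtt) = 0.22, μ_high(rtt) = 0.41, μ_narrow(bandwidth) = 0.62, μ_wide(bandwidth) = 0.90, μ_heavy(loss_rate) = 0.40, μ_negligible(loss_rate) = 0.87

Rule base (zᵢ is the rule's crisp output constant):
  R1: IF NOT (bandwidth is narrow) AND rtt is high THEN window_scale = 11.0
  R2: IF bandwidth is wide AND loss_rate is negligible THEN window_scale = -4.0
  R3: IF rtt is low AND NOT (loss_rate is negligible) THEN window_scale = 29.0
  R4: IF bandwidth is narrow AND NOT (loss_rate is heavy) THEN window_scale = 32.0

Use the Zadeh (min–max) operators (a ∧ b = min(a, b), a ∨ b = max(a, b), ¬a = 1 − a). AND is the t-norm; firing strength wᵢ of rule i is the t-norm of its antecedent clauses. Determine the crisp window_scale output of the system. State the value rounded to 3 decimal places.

11.955

R1 (z=11.0): ¬narrow=1−0.62=0.38, high=0.41; AND[min(a, b)] → w = 0.38
R2 (z=-4.0): wide=0.90, negligible=0.87; AND[min(a, b)] → w = 0.87
R3 (z=29.0): low=0.22, ¬negligible=1−0.87=0.13; AND[min(a, b)] → w = 0.13
R4 (z=32.0): narrow=0.62, ¬heavy=1−0.40=0.60; AND[min(a, b)] → w = 0.60
Weighted average = (0.38·11.0 + 0.87·-4.0 + 0.13·29.0 + 0.60·32.0) / (0.38 + 0.87 + 0.13 + 0.60)
  = 23.6700 / 1.9800 = 11.955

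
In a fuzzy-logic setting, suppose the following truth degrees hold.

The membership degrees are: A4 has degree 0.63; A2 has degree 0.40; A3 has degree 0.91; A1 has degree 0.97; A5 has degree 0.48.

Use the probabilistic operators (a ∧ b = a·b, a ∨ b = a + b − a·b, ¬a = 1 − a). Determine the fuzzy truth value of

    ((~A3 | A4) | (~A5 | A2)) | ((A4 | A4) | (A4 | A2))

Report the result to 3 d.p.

~A3 = 1 − 0.9100 = 0.0900
~A3 | A4 = a + b − a·b on (0.0900, 0.6300) = 0.6633
~A5 = 1 − 0.4800 = 0.5200
~A5 | A2 = a + b − a·b on (0.5200, 0.4000) = 0.7120
(~A3 | A4) | (~A5 | A2) = a + b − a·b on (0.6633, 0.7120) = 0.9030
A4 | A4 = a + b − a·b on (0.6300, 0.6300) = 0.8631
A4 | A2 = a + b − a·b on (0.6300, 0.4000) = 0.7780
(A4 | A4) | (A4 | A2) = a + b − a·b on (0.8631, 0.7780) = 0.9696
((~A3 | A4) | (~A5 | A2)) | ((A4 | A4) | (A4 | A2)) = a + b − a·b on (0.9030, 0.9696) = 0.9971

0.997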